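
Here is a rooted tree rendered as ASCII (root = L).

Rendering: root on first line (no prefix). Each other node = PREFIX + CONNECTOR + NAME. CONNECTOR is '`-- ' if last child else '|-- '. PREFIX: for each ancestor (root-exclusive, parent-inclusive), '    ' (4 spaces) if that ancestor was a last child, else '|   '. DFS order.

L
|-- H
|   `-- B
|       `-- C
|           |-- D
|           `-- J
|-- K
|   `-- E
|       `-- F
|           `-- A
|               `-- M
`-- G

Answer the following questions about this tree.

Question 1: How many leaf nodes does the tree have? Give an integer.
Answer: 4

Derivation:
Leaves (nodes with no children): D, G, J, M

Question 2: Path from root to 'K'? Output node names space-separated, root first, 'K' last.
Walk down from root: L -> K

Answer: L K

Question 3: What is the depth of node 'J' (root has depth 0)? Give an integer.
Path from root to J: L -> H -> B -> C -> J
Depth = number of edges = 4

Answer: 4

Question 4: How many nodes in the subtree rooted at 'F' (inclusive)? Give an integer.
Subtree rooted at F contains: A, F, M
Count = 3

Answer: 3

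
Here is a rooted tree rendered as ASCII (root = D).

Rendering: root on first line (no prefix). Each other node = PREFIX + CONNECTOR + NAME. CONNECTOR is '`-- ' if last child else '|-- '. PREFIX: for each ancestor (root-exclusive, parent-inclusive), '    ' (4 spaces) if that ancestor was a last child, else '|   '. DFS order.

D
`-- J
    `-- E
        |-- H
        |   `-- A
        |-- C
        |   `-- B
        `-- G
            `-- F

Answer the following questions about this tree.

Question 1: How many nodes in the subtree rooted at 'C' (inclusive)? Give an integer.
Subtree rooted at C contains: B, C
Count = 2

Answer: 2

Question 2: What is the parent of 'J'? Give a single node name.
Scan adjacency: J appears as child of D

Answer: D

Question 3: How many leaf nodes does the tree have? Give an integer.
Answer: 3

Derivation:
Leaves (nodes with no children): A, B, F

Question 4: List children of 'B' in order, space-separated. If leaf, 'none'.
Node B's children (from adjacency): (leaf)

Answer: none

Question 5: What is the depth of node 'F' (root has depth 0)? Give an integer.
Answer: 4

Derivation:
Path from root to F: D -> J -> E -> G -> F
Depth = number of edges = 4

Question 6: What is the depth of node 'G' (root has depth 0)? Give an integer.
Path from root to G: D -> J -> E -> G
Depth = number of edges = 3

Answer: 3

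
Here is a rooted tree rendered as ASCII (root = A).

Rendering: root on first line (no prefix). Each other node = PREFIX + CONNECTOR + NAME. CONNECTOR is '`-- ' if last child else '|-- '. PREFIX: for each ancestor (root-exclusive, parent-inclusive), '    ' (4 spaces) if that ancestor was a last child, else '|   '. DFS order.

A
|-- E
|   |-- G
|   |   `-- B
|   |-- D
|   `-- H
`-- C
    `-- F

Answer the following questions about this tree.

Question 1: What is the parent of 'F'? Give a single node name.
Scan adjacency: F appears as child of C

Answer: C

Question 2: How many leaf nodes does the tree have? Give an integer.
Leaves (nodes with no children): B, D, F, H

Answer: 4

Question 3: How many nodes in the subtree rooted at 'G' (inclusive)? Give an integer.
Subtree rooted at G contains: B, G
Count = 2

Answer: 2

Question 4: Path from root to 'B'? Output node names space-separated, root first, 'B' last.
Walk down from root: A -> E -> G -> B

Answer: A E G B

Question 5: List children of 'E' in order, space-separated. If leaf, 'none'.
Node E's children (from adjacency): G, D, H

Answer: G D H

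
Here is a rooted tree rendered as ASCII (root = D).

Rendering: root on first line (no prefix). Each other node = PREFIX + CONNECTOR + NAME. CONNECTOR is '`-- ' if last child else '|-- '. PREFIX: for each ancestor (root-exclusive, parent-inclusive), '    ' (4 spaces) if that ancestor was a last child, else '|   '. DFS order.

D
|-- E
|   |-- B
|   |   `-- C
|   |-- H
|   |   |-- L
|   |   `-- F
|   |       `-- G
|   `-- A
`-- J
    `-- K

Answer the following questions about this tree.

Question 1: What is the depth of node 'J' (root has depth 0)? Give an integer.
Answer: 1

Derivation:
Path from root to J: D -> J
Depth = number of edges = 1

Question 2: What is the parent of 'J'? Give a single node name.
Scan adjacency: J appears as child of D

Answer: D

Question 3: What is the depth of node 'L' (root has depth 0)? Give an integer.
Path from root to L: D -> E -> H -> L
Depth = number of edges = 3

Answer: 3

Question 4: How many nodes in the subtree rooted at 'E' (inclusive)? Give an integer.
Subtree rooted at E contains: A, B, C, E, F, G, H, L
Count = 8

Answer: 8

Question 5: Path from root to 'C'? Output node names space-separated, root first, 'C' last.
Walk down from root: D -> E -> B -> C

Answer: D E B C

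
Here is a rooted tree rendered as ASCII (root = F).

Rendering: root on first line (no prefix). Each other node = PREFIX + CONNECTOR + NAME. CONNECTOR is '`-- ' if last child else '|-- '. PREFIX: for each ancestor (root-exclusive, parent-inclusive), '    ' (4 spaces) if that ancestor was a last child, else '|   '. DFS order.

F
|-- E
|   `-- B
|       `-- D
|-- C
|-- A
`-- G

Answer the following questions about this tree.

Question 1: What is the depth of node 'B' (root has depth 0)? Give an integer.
Answer: 2

Derivation:
Path from root to B: F -> E -> B
Depth = number of edges = 2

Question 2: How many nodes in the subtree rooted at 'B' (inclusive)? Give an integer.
Subtree rooted at B contains: B, D
Count = 2

Answer: 2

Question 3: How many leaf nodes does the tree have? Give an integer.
Leaves (nodes with no children): A, C, D, G

Answer: 4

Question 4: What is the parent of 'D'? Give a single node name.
Scan adjacency: D appears as child of B

Answer: B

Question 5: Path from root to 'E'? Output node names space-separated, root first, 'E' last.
Answer: F E

Derivation:
Walk down from root: F -> E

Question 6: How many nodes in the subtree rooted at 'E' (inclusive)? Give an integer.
Subtree rooted at E contains: B, D, E
Count = 3

Answer: 3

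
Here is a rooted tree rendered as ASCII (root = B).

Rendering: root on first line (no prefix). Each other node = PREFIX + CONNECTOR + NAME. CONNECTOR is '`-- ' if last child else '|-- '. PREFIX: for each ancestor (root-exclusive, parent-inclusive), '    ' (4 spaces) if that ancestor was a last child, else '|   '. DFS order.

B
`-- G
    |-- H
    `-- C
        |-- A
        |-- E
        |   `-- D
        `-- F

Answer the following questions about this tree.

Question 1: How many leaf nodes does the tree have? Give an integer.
Leaves (nodes with no children): A, D, F, H

Answer: 4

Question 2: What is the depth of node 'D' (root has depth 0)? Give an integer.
Answer: 4

Derivation:
Path from root to D: B -> G -> C -> E -> D
Depth = number of edges = 4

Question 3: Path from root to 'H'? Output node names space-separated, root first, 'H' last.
Answer: B G H

Derivation:
Walk down from root: B -> G -> H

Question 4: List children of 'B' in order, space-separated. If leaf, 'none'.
Answer: G

Derivation:
Node B's children (from adjacency): G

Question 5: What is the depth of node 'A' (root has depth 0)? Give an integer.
Path from root to A: B -> G -> C -> A
Depth = number of edges = 3

Answer: 3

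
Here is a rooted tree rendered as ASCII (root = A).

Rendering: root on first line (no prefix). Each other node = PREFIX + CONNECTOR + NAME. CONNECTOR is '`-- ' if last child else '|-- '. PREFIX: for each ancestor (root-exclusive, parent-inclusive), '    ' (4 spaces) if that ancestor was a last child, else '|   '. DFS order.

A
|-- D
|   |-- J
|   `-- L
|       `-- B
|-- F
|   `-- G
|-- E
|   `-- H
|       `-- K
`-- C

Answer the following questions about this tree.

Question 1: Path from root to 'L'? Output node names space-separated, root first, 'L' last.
Answer: A D L

Derivation:
Walk down from root: A -> D -> L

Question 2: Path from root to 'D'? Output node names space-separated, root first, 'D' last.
Answer: A D

Derivation:
Walk down from root: A -> D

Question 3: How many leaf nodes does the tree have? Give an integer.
Leaves (nodes with no children): B, C, G, J, K

Answer: 5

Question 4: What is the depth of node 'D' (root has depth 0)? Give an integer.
Answer: 1

Derivation:
Path from root to D: A -> D
Depth = number of edges = 1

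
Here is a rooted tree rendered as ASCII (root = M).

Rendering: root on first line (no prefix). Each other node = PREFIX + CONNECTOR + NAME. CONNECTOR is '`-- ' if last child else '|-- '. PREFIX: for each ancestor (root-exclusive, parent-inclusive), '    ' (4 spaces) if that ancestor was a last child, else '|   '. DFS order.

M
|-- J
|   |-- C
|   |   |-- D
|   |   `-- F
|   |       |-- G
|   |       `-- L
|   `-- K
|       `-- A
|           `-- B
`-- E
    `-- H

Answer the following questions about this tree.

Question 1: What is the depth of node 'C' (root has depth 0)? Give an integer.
Path from root to C: M -> J -> C
Depth = number of edges = 2

Answer: 2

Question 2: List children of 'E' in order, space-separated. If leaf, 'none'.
Answer: H

Derivation:
Node E's children (from adjacency): H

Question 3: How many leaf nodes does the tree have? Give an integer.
Answer: 5

Derivation:
Leaves (nodes with no children): B, D, G, H, L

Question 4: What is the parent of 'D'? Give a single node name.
Scan adjacency: D appears as child of C

Answer: C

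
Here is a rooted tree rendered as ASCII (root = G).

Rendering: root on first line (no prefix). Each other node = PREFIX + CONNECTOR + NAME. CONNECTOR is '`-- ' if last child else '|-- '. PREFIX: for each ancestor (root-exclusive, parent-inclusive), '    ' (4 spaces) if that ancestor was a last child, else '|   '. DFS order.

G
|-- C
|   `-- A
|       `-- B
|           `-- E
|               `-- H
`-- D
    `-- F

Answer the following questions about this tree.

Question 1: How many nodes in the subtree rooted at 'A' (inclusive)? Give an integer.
Subtree rooted at A contains: A, B, E, H
Count = 4

Answer: 4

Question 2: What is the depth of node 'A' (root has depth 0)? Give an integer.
Path from root to A: G -> C -> A
Depth = number of edges = 2

Answer: 2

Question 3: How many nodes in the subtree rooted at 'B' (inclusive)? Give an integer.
Subtree rooted at B contains: B, E, H
Count = 3

Answer: 3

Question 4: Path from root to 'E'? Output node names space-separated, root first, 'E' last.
Walk down from root: G -> C -> A -> B -> E

Answer: G C A B E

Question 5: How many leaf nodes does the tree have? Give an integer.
Answer: 2

Derivation:
Leaves (nodes with no children): F, H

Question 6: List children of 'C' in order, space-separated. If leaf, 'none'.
Node C's children (from adjacency): A

Answer: A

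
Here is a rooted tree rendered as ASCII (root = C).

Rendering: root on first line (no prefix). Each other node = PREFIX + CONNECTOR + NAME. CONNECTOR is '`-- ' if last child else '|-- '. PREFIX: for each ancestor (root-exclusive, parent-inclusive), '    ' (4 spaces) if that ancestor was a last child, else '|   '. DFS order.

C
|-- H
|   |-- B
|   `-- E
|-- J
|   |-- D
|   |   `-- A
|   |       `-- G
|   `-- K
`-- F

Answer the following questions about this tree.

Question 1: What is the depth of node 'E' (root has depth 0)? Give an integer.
Path from root to E: C -> H -> E
Depth = number of edges = 2

Answer: 2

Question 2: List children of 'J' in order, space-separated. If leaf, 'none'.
Node J's children (from adjacency): D, K

Answer: D K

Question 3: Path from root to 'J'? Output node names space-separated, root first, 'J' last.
Answer: C J

Derivation:
Walk down from root: C -> J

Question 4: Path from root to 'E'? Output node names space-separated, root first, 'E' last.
Walk down from root: C -> H -> E

Answer: C H E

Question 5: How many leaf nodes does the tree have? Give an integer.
Answer: 5

Derivation:
Leaves (nodes with no children): B, E, F, G, K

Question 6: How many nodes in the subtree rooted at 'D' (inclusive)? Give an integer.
Answer: 3

Derivation:
Subtree rooted at D contains: A, D, G
Count = 3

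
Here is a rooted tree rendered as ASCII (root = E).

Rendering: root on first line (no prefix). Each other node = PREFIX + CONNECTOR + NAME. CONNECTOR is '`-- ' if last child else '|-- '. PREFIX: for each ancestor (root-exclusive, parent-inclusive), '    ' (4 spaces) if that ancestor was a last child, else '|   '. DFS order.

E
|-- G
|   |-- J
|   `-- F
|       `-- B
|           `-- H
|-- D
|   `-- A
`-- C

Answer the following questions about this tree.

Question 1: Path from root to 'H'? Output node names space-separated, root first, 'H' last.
Walk down from root: E -> G -> F -> B -> H

Answer: E G F B H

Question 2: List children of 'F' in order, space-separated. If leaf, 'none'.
Node F's children (from adjacency): B

Answer: B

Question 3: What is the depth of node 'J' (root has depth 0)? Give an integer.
Path from root to J: E -> G -> J
Depth = number of edges = 2

Answer: 2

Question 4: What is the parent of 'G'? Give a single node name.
Answer: E

Derivation:
Scan adjacency: G appears as child of E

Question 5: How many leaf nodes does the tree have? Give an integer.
Leaves (nodes with no children): A, C, H, J

Answer: 4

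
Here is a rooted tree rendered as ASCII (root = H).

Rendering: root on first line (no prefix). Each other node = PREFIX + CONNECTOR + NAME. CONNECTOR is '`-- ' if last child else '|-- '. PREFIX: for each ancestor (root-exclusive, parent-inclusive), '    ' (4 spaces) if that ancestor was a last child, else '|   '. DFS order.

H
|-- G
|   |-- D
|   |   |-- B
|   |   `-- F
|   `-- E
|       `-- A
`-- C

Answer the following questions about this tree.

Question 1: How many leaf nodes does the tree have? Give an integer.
Leaves (nodes with no children): A, B, C, F

Answer: 4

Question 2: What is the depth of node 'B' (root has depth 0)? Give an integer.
Answer: 3

Derivation:
Path from root to B: H -> G -> D -> B
Depth = number of edges = 3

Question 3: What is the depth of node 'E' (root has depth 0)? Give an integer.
Path from root to E: H -> G -> E
Depth = number of edges = 2

Answer: 2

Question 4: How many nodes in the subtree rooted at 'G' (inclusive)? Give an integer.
Subtree rooted at G contains: A, B, D, E, F, G
Count = 6

Answer: 6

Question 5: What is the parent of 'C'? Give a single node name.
Answer: H

Derivation:
Scan adjacency: C appears as child of H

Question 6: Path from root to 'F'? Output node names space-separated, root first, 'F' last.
Walk down from root: H -> G -> D -> F

Answer: H G D F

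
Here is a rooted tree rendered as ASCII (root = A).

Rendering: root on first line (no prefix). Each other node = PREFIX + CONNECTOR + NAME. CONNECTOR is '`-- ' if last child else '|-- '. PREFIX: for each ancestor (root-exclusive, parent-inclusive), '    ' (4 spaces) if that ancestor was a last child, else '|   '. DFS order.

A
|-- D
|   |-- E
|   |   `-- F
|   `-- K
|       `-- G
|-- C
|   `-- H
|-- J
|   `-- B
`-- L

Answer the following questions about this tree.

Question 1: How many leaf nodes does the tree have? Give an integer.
Leaves (nodes with no children): B, F, G, H, L

Answer: 5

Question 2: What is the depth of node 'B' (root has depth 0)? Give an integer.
Path from root to B: A -> J -> B
Depth = number of edges = 2

Answer: 2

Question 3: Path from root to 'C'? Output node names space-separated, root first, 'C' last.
Walk down from root: A -> C

Answer: A C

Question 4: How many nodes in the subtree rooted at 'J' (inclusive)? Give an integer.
Answer: 2

Derivation:
Subtree rooted at J contains: B, J
Count = 2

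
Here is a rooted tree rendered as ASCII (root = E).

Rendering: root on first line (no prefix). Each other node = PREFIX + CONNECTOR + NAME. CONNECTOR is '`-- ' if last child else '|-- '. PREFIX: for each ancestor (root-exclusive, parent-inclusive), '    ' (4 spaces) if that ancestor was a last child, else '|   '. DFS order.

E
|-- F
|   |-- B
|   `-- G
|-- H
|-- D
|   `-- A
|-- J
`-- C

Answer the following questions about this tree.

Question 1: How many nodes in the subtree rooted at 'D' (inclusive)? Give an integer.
Answer: 2

Derivation:
Subtree rooted at D contains: A, D
Count = 2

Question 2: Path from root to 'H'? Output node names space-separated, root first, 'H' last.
Walk down from root: E -> H

Answer: E H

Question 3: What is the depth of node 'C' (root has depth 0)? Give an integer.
Path from root to C: E -> C
Depth = number of edges = 1

Answer: 1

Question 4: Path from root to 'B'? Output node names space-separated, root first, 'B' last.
Walk down from root: E -> F -> B

Answer: E F B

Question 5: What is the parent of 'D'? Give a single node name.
Answer: E

Derivation:
Scan adjacency: D appears as child of E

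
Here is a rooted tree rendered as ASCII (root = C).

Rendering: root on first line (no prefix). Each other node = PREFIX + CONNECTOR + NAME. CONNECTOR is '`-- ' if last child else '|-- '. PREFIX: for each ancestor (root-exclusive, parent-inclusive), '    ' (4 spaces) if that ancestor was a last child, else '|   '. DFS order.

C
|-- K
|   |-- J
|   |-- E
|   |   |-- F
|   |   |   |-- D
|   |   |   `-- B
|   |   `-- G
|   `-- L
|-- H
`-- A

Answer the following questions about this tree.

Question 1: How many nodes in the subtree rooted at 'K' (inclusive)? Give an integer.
Answer: 8

Derivation:
Subtree rooted at K contains: B, D, E, F, G, J, K, L
Count = 8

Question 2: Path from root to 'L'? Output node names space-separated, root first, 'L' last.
Answer: C K L

Derivation:
Walk down from root: C -> K -> L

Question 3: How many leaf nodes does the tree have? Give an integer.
Answer: 7

Derivation:
Leaves (nodes with no children): A, B, D, G, H, J, L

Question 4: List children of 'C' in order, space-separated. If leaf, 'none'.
Answer: K H A

Derivation:
Node C's children (from adjacency): K, H, A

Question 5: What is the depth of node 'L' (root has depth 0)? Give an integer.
Path from root to L: C -> K -> L
Depth = number of edges = 2

Answer: 2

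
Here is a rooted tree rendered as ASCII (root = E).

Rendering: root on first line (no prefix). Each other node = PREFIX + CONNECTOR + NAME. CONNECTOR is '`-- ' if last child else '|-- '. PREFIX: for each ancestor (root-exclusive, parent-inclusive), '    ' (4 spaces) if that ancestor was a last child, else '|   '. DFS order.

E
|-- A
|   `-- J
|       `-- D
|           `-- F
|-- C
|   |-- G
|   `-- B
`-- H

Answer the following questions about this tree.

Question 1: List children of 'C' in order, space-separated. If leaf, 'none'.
Answer: G B

Derivation:
Node C's children (from adjacency): G, B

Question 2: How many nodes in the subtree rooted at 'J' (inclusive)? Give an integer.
Subtree rooted at J contains: D, F, J
Count = 3

Answer: 3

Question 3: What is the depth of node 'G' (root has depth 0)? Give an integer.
Path from root to G: E -> C -> G
Depth = number of edges = 2

Answer: 2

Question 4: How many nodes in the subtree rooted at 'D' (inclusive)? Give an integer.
Answer: 2

Derivation:
Subtree rooted at D contains: D, F
Count = 2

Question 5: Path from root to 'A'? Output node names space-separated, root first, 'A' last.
Walk down from root: E -> A

Answer: E A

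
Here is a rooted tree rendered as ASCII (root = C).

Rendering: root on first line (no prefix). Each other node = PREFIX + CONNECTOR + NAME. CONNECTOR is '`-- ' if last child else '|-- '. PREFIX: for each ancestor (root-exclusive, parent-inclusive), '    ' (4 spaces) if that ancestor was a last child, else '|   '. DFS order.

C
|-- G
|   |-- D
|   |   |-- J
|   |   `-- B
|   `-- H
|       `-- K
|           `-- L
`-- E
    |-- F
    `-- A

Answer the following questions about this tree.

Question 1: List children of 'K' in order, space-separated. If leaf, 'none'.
Node K's children (from adjacency): L

Answer: L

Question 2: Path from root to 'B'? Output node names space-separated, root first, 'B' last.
Answer: C G D B

Derivation:
Walk down from root: C -> G -> D -> B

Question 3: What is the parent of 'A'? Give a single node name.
Scan adjacency: A appears as child of E

Answer: E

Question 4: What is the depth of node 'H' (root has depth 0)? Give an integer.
Answer: 2

Derivation:
Path from root to H: C -> G -> H
Depth = number of edges = 2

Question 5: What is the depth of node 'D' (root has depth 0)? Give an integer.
Answer: 2

Derivation:
Path from root to D: C -> G -> D
Depth = number of edges = 2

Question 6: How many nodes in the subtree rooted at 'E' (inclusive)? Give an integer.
Answer: 3

Derivation:
Subtree rooted at E contains: A, E, F
Count = 3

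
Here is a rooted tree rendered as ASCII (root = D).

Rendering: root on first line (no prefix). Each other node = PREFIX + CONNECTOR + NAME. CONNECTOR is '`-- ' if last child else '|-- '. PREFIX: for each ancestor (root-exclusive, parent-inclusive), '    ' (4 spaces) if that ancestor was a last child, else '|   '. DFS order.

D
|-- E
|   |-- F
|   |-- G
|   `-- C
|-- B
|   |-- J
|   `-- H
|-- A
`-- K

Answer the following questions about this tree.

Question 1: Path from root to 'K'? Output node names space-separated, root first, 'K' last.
Answer: D K

Derivation:
Walk down from root: D -> K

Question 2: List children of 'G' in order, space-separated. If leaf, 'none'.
Node G's children (from adjacency): (leaf)

Answer: none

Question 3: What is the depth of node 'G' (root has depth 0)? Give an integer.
Path from root to G: D -> E -> G
Depth = number of edges = 2

Answer: 2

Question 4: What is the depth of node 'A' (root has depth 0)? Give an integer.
Answer: 1

Derivation:
Path from root to A: D -> A
Depth = number of edges = 1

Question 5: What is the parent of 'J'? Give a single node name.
Scan adjacency: J appears as child of B

Answer: B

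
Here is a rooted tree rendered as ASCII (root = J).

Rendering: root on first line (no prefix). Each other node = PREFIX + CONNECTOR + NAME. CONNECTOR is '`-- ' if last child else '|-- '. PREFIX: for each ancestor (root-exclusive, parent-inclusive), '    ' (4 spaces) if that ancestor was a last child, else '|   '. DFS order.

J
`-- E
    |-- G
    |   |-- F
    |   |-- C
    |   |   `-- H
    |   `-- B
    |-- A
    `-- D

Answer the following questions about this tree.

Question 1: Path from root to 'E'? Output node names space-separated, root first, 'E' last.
Answer: J E

Derivation:
Walk down from root: J -> E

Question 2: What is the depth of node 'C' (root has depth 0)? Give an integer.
Answer: 3

Derivation:
Path from root to C: J -> E -> G -> C
Depth = number of edges = 3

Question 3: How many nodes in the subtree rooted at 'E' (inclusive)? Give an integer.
Subtree rooted at E contains: A, B, C, D, E, F, G, H
Count = 8

Answer: 8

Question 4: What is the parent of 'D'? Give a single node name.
Scan adjacency: D appears as child of E

Answer: E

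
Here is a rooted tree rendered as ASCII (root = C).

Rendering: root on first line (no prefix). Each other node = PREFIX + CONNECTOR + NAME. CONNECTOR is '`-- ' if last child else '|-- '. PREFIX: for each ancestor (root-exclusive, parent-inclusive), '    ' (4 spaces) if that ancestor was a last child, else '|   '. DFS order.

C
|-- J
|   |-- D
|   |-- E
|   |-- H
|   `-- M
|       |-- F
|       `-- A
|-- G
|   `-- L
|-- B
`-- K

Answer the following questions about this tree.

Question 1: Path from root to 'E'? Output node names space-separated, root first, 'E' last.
Walk down from root: C -> J -> E

Answer: C J E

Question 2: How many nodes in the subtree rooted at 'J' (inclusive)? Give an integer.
Subtree rooted at J contains: A, D, E, F, H, J, M
Count = 7

Answer: 7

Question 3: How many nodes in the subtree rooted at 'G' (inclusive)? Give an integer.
Subtree rooted at G contains: G, L
Count = 2

Answer: 2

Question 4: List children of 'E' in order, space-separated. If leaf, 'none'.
Node E's children (from adjacency): (leaf)

Answer: none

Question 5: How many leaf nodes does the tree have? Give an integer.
Answer: 8

Derivation:
Leaves (nodes with no children): A, B, D, E, F, H, K, L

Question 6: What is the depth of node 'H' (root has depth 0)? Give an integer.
Path from root to H: C -> J -> H
Depth = number of edges = 2

Answer: 2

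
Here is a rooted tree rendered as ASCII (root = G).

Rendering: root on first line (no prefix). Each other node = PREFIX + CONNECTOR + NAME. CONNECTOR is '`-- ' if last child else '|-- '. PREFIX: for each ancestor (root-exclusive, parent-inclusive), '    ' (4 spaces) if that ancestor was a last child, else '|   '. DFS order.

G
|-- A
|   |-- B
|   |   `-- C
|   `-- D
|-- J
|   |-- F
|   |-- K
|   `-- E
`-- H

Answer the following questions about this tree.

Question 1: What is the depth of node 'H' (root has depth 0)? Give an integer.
Path from root to H: G -> H
Depth = number of edges = 1

Answer: 1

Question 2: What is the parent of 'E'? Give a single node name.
Answer: J

Derivation:
Scan adjacency: E appears as child of J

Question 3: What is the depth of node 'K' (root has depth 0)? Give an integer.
Path from root to K: G -> J -> K
Depth = number of edges = 2

Answer: 2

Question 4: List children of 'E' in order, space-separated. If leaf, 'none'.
Node E's children (from adjacency): (leaf)

Answer: none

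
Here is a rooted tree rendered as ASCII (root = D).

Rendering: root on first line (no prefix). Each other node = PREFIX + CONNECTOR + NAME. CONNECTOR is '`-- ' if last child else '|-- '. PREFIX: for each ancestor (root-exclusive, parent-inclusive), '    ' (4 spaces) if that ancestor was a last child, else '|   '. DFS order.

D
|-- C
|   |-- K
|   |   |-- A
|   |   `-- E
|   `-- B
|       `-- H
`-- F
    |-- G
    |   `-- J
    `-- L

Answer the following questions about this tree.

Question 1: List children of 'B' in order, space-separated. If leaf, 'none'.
Node B's children (from adjacency): H

Answer: H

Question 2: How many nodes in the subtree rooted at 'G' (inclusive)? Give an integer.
Subtree rooted at G contains: G, J
Count = 2

Answer: 2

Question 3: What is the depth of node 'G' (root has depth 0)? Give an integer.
Answer: 2

Derivation:
Path from root to G: D -> F -> G
Depth = number of edges = 2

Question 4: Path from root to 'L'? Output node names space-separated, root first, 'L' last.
Walk down from root: D -> F -> L

Answer: D F L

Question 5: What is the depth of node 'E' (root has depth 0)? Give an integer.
Answer: 3

Derivation:
Path from root to E: D -> C -> K -> E
Depth = number of edges = 3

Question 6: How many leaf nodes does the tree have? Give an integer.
Leaves (nodes with no children): A, E, H, J, L

Answer: 5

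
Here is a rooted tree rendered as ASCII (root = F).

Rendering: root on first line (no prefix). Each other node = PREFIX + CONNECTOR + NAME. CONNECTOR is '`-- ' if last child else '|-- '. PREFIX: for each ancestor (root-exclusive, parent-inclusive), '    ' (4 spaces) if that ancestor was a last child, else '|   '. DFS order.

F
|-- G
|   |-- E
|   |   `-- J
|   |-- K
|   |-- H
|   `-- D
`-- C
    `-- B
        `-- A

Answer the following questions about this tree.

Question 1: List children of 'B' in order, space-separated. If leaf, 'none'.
Node B's children (from adjacency): A

Answer: A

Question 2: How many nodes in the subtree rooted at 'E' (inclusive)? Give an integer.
Answer: 2

Derivation:
Subtree rooted at E contains: E, J
Count = 2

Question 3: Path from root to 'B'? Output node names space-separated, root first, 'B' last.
Walk down from root: F -> C -> B

Answer: F C B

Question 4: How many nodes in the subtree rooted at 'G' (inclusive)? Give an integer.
Subtree rooted at G contains: D, E, G, H, J, K
Count = 6

Answer: 6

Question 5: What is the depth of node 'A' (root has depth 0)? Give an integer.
Path from root to A: F -> C -> B -> A
Depth = number of edges = 3

Answer: 3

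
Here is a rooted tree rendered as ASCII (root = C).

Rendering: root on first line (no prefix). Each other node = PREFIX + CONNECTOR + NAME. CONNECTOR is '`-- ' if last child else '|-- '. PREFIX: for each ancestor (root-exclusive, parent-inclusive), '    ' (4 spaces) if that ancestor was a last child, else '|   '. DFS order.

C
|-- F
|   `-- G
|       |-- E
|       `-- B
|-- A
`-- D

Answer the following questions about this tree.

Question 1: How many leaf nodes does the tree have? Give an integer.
Leaves (nodes with no children): A, B, D, E

Answer: 4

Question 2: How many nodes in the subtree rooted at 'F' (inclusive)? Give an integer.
Subtree rooted at F contains: B, E, F, G
Count = 4

Answer: 4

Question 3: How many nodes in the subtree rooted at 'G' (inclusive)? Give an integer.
Subtree rooted at G contains: B, E, G
Count = 3

Answer: 3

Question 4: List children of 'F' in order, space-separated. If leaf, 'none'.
Node F's children (from adjacency): G

Answer: G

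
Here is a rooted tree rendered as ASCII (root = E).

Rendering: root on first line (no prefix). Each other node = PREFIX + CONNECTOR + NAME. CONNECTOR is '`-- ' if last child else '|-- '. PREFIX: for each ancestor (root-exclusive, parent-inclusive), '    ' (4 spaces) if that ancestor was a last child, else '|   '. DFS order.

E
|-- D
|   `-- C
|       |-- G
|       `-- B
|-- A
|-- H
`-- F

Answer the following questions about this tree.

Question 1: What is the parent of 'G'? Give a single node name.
Scan adjacency: G appears as child of C

Answer: C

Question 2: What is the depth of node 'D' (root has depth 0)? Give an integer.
Path from root to D: E -> D
Depth = number of edges = 1

Answer: 1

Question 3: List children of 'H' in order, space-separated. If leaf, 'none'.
Node H's children (from adjacency): (leaf)

Answer: none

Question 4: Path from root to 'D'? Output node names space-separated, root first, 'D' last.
Answer: E D

Derivation:
Walk down from root: E -> D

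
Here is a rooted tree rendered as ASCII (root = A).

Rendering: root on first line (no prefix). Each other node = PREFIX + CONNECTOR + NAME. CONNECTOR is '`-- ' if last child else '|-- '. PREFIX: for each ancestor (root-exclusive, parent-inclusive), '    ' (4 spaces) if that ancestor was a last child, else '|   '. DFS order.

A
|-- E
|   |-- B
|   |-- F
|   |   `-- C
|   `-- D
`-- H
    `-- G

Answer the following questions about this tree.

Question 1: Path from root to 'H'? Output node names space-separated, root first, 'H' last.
Answer: A H

Derivation:
Walk down from root: A -> H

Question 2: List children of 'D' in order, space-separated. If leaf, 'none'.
Answer: none

Derivation:
Node D's children (from adjacency): (leaf)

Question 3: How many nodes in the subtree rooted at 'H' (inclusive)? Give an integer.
Answer: 2

Derivation:
Subtree rooted at H contains: G, H
Count = 2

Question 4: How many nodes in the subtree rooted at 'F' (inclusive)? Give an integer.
Subtree rooted at F contains: C, F
Count = 2

Answer: 2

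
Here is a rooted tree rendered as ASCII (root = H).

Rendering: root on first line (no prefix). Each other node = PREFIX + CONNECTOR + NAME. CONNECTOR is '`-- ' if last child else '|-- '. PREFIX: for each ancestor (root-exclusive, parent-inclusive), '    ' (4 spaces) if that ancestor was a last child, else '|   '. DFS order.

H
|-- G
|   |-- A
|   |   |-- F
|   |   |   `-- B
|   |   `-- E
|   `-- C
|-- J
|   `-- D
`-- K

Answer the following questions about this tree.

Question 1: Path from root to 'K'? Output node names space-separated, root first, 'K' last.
Walk down from root: H -> K

Answer: H K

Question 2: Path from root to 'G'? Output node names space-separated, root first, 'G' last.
Answer: H G

Derivation:
Walk down from root: H -> G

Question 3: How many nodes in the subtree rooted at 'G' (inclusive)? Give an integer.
Answer: 6

Derivation:
Subtree rooted at G contains: A, B, C, E, F, G
Count = 6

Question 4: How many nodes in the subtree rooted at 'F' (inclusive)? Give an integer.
Answer: 2

Derivation:
Subtree rooted at F contains: B, F
Count = 2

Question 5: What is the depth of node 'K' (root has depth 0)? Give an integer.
Path from root to K: H -> K
Depth = number of edges = 1

Answer: 1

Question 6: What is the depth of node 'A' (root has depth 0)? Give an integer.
Path from root to A: H -> G -> A
Depth = number of edges = 2

Answer: 2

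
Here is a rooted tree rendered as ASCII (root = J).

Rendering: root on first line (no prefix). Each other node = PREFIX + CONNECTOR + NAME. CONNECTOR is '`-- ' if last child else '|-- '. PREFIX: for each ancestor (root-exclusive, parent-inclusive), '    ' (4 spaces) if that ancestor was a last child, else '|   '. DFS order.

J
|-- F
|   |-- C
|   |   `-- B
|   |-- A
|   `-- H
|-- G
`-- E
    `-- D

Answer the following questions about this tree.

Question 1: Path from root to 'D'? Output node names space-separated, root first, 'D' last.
Answer: J E D

Derivation:
Walk down from root: J -> E -> D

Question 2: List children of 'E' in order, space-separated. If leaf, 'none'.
Answer: D

Derivation:
Node E's children (from adjacency): D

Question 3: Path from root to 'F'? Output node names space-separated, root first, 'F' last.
Answer: J F

Derivation:
Walk down from root: J -> F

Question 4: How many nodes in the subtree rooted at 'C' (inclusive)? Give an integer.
Answer: 2

Derivation:
Subtree rooted at C contains: B, C
Count = 2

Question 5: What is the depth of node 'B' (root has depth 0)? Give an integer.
Path from root to B: J -> F -> C -> B
Depth = number of edges = 3

Answer: 3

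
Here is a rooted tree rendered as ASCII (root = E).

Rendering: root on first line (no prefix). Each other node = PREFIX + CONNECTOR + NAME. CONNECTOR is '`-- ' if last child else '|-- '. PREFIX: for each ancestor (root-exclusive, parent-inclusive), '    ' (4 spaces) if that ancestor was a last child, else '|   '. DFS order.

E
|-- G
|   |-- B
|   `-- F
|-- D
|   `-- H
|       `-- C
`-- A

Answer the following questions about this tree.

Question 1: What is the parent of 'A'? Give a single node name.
Scan adjacency: A appears as child of E

Answer: E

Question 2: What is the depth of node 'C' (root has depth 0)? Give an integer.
Path from root to C: E -> D -> H -> C
Depth = number of edges = 3

Answer: 3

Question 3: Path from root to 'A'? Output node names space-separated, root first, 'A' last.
Walk down from root: E -> A

Answer: E A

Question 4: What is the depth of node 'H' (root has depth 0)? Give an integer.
Path from root to H: E -> D -> H
Depth = number of edges = 2

Answer: 2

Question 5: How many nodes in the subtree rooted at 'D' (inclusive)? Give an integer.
Subtree rooted at D contains: C, D, H
Count = 3

Answer: 3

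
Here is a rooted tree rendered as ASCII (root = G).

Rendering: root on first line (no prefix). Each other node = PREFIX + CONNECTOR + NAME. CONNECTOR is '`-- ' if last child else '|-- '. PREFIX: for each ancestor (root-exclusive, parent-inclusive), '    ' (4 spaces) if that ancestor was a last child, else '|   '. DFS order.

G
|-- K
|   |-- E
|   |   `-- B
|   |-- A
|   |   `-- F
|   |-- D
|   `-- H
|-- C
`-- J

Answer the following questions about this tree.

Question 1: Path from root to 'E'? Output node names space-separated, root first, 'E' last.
Walk down from root: G -> K -> E

Answer: G K E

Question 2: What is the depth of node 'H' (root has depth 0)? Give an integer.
Path from root to H: G -> K -> H
Depth = number of edges = 2

Answer: 2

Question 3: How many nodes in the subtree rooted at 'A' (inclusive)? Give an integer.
Answer: 2

Derivation:
Subtree rooted at A contains: A, F
Count = 2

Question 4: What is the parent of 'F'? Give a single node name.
Scan adjacency: F appears as child of A

Answer: A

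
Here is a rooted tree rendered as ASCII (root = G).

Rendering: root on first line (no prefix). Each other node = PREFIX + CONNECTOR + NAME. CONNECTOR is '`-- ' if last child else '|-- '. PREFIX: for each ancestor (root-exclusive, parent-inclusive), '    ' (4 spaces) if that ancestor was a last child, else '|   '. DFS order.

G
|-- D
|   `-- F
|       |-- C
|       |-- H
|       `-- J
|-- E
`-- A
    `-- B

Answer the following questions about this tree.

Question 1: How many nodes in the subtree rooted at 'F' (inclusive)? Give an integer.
Subtree rooted at F contains: C, F, H, J
Count = 4

Answer: 4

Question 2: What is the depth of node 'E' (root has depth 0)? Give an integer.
Path from root to E: G -> E
Depth = number of edges = 1

Answer: 1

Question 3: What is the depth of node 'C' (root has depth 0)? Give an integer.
Path from root to C: G -> D -> F -> C
Depth = number of edges = 3

Answer: 3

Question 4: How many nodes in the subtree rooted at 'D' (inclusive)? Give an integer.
Answer: 5

Derivation:
Subtree rooted at D contains: C, D, F, H, J
Count = 5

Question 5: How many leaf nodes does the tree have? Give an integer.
Answer: 5

Derivation:
Leaves (nodes with no children): B, C, E, H, J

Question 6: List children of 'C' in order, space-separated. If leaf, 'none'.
Answer: none

Derivation:
Node C's children (from adjacency): (leaf)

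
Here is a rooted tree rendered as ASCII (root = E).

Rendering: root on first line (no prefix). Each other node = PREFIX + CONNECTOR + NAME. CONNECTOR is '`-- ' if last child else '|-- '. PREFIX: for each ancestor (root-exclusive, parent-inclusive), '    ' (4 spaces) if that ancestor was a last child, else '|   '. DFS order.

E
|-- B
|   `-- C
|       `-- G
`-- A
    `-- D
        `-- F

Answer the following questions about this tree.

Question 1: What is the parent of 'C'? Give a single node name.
Answer: B

Derivation:
Scan adjacency: C appears as child of B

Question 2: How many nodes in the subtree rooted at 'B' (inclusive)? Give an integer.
Subtree rooted at B contains: B, C, G
Count = 3

Answer: 3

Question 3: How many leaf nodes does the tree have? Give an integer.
Leaves (nodes with no children): F, G

Answer: 2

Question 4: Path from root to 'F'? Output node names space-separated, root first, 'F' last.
Walk down from root: E -> A -> D -> F

Answer: E A D F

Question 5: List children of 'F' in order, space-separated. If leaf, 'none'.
Node F's children (from adjacency): (leaf)

Answer: none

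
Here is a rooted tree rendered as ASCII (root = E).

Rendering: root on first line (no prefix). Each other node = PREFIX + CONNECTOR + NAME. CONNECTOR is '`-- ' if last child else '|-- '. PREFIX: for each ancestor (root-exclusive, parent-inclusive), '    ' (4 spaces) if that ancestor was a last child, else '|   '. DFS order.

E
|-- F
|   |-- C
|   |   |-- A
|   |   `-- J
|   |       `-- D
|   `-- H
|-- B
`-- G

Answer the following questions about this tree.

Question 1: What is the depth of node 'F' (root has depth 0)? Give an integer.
Path from root to F: E -> F
Depth = number of edges = 1

Answer: 1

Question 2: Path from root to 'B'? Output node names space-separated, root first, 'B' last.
Walk down from root: E -> B

Answer: E B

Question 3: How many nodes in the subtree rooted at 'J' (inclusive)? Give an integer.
Subtree rooted at J contains: D, J
Count = 2

Answer: 2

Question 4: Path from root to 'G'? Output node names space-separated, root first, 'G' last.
Walk down from root: E -> G

Answer: E G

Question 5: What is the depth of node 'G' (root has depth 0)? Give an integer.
Path from root to G: E -> G
Depth = number of edges = 1

Answer: 1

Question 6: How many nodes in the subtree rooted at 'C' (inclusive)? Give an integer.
Subtree rooted at C contains: A, C, D, J
Count = 4

Answer: 4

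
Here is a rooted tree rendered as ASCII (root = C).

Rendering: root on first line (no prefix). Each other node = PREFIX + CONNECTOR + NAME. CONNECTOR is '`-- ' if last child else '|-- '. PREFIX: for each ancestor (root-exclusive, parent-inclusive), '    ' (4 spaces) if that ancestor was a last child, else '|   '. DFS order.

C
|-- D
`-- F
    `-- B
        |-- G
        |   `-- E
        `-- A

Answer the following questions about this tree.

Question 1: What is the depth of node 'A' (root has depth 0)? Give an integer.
Answer: 3

Derivation:
Path from root to A: C -> F -> B -> A
Depth = number of edges = 3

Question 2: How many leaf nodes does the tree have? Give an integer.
Leaves (nodes with no children): A, D, E

Answer: 3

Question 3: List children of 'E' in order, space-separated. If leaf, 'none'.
Node E's children (from adjacency): (leaf)

Answer: none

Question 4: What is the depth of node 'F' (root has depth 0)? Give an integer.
Path from root to F: C -> F
Depth = number of edges = 1

Answer: 1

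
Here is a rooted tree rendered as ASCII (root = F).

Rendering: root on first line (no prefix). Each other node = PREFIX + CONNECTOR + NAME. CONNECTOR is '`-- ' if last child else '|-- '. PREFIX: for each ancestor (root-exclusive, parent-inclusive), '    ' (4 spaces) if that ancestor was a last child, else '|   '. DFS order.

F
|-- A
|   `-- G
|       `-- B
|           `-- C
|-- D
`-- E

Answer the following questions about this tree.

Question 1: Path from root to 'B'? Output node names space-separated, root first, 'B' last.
Walk down from root: F -> A -> G -> B

Answer: F A G B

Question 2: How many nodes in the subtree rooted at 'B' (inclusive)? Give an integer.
Answer: 2

Derivation:
Subtree rooted at B contains: B, C
Count = 2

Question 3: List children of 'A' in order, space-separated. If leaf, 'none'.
Node A's children (from adjacency): G

Answer: G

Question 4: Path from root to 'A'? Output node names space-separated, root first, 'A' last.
Walk down from root: F -> A

Answer: F A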